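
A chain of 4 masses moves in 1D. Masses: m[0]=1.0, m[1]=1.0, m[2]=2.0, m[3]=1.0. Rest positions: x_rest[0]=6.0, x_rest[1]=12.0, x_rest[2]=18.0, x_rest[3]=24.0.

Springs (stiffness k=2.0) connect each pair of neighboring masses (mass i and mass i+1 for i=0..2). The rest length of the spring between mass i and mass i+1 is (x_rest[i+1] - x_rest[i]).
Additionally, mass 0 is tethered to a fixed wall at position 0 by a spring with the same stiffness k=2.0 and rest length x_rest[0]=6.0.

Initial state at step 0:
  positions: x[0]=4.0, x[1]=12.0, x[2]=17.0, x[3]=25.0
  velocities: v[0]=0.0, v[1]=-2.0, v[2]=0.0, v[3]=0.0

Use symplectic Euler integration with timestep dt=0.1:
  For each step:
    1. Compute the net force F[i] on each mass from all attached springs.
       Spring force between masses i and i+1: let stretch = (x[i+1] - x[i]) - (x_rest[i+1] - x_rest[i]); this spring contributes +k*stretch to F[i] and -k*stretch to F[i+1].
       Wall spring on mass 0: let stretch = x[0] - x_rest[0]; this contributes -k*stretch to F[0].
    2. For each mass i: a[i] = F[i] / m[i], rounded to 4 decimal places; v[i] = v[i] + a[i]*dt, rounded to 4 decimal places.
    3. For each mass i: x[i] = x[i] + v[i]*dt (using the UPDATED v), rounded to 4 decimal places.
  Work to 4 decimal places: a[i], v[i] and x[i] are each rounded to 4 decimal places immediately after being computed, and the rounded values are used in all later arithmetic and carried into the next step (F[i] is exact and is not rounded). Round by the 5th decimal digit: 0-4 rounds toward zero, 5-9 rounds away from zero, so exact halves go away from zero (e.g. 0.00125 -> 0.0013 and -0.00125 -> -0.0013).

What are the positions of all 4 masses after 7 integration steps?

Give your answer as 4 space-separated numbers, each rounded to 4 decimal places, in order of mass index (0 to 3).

Answer: 5.5530 9.8346 17.5591 24.0397

Derivation:
Step 0: x=[4.0000 12.0000 17.0000 25.0000] v=[0.0000 -2.0000 0.0000 0.0000]
Step 1: x=[4.0800 11.7400 17.0300 24.9600] v=[0.8000 -2.6000 0.3000 -0.4000]
Step 2: x=[4.2316 11.4326 17.0864 24.8814] v=[1.5160 -3.0740 0.5640 -0.7860]
Step 3: x=[4.4426 11.0943 17.1642 24.7669] v=[2.1099 -3.3834 0.7781 -1.1450]
Step 4: x=[4.6978 10.7443 17.2573 24.6204] v=[2.5517 -3.4998 0.9314 -1.4655]
Step 5: x=[4.9799 10.4037 17.3589 24.4466] v=[2.8214 -3.4065 1.0164 -1.7381]
Step 6: x=[5.2709 10.0937 17.4619 24.2510] v=[2.9102 -3.1002 1.0297 -1.9556]
Step 7: x=[5.5530 9.8346 17.5591 24.0397] v=[2.8206 -2.5911 0.9718 -2.1134]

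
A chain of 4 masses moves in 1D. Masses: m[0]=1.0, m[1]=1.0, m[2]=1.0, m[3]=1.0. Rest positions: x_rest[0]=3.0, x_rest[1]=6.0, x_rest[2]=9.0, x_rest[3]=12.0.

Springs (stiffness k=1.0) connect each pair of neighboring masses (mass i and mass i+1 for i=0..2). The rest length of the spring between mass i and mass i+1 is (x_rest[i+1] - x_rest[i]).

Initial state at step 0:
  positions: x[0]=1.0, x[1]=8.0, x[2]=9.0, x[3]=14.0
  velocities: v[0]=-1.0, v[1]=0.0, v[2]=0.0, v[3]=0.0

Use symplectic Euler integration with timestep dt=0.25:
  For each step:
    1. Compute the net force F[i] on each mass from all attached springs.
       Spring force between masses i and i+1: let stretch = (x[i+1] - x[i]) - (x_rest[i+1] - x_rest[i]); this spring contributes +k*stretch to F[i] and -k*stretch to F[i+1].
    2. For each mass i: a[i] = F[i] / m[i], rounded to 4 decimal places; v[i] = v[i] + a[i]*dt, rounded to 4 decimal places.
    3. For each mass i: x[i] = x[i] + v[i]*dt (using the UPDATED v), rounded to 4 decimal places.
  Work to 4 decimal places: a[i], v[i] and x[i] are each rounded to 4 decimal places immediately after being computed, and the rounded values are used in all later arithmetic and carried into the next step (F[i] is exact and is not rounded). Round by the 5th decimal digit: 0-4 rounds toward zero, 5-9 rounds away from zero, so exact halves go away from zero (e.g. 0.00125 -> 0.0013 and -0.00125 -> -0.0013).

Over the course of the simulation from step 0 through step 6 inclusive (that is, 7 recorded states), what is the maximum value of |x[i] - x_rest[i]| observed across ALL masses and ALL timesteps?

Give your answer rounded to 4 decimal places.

Step 0: x=[1.0000 8.0000 9.0000 14.0000] v=[-1.0000 0.0000 0.0000 0.0000]
Step 1: x=[1.0000 7.6250 9.2500 13.8750] v=[0.0000 -1.5000 1.0000 -0.5000]
Step 2: x=[1.2266 6.9375 9.6875 13.6484] v=[0.9063 -2.7500 1.7500 -0.9063]
Step 3: x=[1.6226 6.0650 10.2007 13.3618] v=[1.5840 -3.4902 2.0527 -1.1465]
Step 4: x=[2.1088 5.1733 10.6530 13.0651] v=[1.9446 -3.5669 1.8091 -1.1868]
Step 5: x=[2.5990 4.4325 10.9136 12.8052] v=[1.9607 -2.9631 1.0422 -1.0398]
Step 6: x=[3.0163 3.9822 10.8873 12.6145] v=[1.6691 -1.8012 -0.1052 -0.7627]
Max displacement = 2.0178

Answer: 2.0178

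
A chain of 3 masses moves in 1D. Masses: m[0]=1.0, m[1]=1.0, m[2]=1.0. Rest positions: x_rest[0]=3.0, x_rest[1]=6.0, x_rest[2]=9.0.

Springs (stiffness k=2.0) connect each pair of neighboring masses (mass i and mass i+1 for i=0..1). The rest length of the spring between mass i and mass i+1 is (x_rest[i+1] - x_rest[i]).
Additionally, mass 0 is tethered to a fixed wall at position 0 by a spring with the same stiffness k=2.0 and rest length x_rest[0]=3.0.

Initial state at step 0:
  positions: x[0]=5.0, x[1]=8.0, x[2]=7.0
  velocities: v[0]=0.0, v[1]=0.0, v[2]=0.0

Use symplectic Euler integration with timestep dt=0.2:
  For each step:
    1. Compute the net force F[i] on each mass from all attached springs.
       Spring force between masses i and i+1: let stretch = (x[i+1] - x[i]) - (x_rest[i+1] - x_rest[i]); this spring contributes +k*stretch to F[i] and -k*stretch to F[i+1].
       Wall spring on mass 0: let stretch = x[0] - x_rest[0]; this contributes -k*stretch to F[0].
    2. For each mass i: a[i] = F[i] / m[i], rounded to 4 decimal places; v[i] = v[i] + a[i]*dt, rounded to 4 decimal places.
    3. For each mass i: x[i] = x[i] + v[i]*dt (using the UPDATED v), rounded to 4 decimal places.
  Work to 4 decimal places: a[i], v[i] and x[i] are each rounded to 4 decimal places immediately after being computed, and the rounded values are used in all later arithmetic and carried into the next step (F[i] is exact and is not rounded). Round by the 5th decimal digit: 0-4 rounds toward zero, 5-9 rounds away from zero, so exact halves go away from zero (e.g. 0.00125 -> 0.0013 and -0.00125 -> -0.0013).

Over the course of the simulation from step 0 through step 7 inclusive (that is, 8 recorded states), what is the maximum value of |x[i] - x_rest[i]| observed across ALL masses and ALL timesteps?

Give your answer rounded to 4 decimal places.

Step 0: x=[5.0000 8.0000 7.0000] v=[0.0000 0.0000 0.0000]
Step 1: x=[4.8400 7.6800 7.3200] v=[-0.8000 -1.6000 1.6000]
Step 2: x=[4.5200 7.1040 7.9088] v=[-1.6000 -2.8800 2.9440]
Step 3: x=[4.0451 6.3857 8.6732] v=[-2.3744 -3.5917 3.8221]
Step 4: x=[3.4339 5.6631 9.4946] v=[-3.0562 -3.6129 4.1071]
Step 5: x=[2.7263 5.0687 10.2495] v=[-3.5381 -2.9720 3.7745]
Step 6: x=[1.9880 4.7014 10.8299] v=[-3.6917 -1.8366 2.9022]
Step 7: x=[1.3077 4.6073 11.1601] v=[-3.4015 -0.4706 1.6508]
Max displacement = 2.1601

Answer: 2.1601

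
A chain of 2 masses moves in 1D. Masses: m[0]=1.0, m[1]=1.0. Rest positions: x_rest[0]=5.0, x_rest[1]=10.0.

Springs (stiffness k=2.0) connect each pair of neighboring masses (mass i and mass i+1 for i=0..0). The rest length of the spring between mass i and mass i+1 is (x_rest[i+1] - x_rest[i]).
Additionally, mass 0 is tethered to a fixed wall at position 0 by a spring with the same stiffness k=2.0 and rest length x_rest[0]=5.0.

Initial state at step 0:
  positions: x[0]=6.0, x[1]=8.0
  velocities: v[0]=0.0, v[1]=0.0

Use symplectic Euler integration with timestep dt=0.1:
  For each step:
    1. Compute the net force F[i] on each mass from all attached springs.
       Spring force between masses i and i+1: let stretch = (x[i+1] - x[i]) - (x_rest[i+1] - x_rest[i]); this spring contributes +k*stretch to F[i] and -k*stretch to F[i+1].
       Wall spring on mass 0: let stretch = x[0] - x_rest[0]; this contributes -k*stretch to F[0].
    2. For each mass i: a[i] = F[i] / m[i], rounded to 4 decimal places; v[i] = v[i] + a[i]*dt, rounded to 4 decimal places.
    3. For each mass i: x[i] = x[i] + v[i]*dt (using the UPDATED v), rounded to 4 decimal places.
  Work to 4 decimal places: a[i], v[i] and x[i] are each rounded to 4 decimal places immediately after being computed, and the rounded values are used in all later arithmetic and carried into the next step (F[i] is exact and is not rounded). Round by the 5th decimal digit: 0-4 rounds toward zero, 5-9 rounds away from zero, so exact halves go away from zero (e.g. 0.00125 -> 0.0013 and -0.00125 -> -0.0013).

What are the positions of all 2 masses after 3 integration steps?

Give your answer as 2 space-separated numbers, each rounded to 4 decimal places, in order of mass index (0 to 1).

Step 0: x=[6.0000 8.0000] v=[0.0000 0.0000]
Step 1: x=[5.9200 8.0600] v=[-0.8000 0.6000]
Step 2: x=[5.7644 8.1772] v=[-1.5560 1.1720]
Step 3: x=[5.5418 8.3461] v=[-2.2263 1.6894]

Answer: 5.5418 8.3461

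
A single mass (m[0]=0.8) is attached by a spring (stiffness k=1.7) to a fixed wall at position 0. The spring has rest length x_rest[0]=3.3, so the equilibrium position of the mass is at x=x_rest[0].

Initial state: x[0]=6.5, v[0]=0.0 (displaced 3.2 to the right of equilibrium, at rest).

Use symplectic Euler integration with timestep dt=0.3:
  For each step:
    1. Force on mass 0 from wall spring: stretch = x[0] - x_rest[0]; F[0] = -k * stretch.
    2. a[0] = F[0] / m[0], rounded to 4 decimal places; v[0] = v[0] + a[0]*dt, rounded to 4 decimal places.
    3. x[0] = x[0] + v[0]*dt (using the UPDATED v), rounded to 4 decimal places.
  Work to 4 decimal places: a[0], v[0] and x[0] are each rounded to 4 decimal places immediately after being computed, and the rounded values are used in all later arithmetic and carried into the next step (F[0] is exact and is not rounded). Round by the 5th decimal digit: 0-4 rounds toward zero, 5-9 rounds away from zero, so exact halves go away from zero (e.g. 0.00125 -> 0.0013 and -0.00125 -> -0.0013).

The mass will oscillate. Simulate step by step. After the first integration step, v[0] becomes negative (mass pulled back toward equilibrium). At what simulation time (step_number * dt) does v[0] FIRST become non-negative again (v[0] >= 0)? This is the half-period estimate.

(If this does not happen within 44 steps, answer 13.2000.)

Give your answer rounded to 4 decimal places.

Step 0: x=[6.5000] v=[0.0000]
Step 1: x=[5.8880] v=[-2.0400]
Step 2: x=[4.7810] v=[-3.6899]
Step 3: x=[3.3908] v=[-4.6340]
Step 4: x=[1.9832] v=[-4.6919]
Step 5: x=[0.8275] v=[-3.8524]
Step 6: x=[0.1446] v=[-2.2762]
Step 7: x=[0.0652] v=[-0.2646]
Step 8: x=[0.6045] v=[1.7976]
First v>=0 after going negative at step 8, time=2.4000

Answer: 2.4000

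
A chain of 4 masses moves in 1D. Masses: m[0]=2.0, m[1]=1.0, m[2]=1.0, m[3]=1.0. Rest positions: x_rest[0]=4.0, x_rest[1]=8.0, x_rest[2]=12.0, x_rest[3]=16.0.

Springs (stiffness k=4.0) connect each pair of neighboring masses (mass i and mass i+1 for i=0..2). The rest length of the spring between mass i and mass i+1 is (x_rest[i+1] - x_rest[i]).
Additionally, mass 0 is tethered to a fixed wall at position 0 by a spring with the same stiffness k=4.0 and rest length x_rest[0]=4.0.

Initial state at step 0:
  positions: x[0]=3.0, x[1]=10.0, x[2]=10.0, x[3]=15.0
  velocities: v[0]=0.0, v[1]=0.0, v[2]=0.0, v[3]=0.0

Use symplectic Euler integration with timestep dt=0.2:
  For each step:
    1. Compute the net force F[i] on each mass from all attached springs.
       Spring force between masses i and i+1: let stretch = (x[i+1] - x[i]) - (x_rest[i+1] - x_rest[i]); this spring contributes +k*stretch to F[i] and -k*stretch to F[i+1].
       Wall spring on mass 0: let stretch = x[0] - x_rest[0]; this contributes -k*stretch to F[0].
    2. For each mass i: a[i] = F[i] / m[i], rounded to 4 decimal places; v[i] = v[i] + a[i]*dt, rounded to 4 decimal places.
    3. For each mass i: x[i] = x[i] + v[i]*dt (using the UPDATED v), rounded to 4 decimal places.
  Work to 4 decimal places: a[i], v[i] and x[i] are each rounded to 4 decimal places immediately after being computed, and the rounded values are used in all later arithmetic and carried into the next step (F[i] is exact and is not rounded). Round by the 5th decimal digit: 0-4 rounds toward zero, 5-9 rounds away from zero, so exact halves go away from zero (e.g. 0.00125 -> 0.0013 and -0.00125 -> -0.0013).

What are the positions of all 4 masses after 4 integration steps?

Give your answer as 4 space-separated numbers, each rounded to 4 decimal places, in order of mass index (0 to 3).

Step 0: x=[3.0000 10.0000 10.0000 15.0000] v=[0.0000 0.0000 0.0000 0.0000]
Step 1: x=[3.3200 8.8800 10.8000 14.8400] v=[1.6000 -5.6000 4.0000 -0.8000]
Step 2: x=[3.8192 7.1776 11.9392 14.6736] v=[2.4960 -8.5120 5.6960 -0.8320]
Step 3: x=[4.2815 5.6997 12.7540 14.7097] v=[2.3117 -7.3894 4.0742 0.1805]
Step 4: x=[4.5148 5.1236 12.7531 15.0729] v=[1.1664 -2.8805 -0.0047 1.8159]

Answer: 4.5148 5.1236 12.7531 15.0729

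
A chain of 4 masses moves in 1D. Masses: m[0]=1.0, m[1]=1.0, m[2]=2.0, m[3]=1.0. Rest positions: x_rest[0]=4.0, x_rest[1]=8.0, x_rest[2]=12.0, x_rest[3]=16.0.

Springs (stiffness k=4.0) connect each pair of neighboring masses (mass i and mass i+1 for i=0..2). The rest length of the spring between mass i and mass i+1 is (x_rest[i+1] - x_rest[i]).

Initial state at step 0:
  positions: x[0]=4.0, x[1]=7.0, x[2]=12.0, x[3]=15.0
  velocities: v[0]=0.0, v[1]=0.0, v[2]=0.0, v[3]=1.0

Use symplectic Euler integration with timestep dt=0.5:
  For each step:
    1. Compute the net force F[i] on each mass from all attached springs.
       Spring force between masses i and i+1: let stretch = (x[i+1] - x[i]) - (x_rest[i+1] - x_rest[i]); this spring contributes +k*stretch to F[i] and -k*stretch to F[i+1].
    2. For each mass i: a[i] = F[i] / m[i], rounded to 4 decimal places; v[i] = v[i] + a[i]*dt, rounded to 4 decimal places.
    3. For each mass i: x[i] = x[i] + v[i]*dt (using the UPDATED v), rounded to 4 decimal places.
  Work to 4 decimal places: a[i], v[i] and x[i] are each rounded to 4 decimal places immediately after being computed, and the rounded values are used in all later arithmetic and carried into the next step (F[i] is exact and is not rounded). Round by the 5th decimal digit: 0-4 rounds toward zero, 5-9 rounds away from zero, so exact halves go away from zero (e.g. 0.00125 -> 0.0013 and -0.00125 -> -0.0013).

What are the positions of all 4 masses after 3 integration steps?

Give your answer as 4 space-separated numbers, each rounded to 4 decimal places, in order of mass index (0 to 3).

Step 0: x=[4.0000 7.0000 12.0000 15.0000] v=[0.0000 0.0000 0.0000 1.0000]
Step 1: x=[3.0000 9.0000 11.0000 16.5000] v=[-2.0000 4.0000 -2.0000 3.0000]
Step 2: x=[4.0000 7.0000 11.7500 16.5000] v=[2.0000 -4.0000 1.5000 0.0000]
Step 3: x=[4.0000 6.7500 12.5000 15.7500] v=[0.0000 -0.5000 1.5000 -1.5000]

Answer: 4.0000 6.7500 12.5000 15.7500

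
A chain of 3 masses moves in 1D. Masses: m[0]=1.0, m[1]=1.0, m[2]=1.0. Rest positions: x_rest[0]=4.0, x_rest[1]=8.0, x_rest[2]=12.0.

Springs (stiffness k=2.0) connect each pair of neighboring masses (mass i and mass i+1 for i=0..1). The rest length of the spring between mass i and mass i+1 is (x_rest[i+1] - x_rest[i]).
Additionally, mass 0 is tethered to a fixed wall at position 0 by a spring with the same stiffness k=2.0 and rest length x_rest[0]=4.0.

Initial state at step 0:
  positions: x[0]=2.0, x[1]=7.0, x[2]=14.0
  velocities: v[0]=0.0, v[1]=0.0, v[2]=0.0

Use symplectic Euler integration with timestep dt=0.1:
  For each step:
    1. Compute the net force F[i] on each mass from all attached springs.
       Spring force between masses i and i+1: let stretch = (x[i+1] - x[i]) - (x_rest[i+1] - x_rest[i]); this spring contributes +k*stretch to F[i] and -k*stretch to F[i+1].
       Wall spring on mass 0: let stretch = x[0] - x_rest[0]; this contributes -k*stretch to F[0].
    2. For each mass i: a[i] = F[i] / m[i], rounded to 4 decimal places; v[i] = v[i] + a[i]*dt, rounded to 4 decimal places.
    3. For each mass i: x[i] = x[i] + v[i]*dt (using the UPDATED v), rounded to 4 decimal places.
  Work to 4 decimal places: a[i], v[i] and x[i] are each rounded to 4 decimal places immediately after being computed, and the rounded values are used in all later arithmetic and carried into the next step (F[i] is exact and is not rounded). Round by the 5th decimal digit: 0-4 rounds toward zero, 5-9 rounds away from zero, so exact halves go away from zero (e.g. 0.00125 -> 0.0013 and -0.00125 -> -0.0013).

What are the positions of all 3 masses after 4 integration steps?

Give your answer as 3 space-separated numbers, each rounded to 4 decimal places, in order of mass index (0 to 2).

Step 0: x=[2.0000 7.0000 14.0000] v=[0.0000 0.0000 0.0000]
Step 1: x=[2.0600 7.0400 13.9400] v=[0.6000 0.4000 -0.6000]
Step 2: x=[2.1784 7.1184 13.8220] v=[1.1840 0.7840 -1.1800]
Step 3: x=[2.3520 7.2321 13.6499] v=[1.7363 1.1367 -1.7207]
Step 4: x=[2.5762 7.3765 13.4295] v=[2.2419 1.4442 -2.2043]

Answer: 2.5762 7.3765 13.4295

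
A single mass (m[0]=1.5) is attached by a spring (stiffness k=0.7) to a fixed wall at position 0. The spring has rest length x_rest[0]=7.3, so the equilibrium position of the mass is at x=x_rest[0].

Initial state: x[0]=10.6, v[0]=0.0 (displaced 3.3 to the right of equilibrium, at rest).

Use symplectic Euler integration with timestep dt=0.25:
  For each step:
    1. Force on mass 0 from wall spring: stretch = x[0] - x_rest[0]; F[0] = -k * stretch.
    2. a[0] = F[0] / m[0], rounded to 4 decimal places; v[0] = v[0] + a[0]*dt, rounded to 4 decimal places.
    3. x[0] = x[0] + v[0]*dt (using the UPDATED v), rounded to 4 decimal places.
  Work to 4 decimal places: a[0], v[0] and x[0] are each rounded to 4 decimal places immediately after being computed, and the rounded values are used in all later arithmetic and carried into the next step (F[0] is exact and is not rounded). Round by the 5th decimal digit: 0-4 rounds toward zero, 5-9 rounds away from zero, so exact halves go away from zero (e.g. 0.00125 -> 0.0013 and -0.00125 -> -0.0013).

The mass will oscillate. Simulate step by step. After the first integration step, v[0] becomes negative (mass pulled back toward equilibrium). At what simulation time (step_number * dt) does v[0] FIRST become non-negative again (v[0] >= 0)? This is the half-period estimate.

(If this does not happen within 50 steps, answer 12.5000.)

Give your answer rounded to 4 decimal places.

Step 0: x=[10.6000] v=[0.0000]
Step 1: x=[10.5038] v=[-0.3850]
Step 2: x=[10.3141] v=[-0.7588]
Step 3: x=[10.0365] v=[-1.1105]
Step 4: x=[9.6791] v=[-1.4298]
Step 5: x=[9.2523] v=[-1.7074]
Step 6: x=[8.7685] v=[-1.9352]
Step 7: x=[8.2419] v=[-2.1065]
Step 8: x=[7.6878] v=[-2.2164]
Step 9: x=[7.1224] v=[-2.2617]
Step 10: x=[6.5622] v=[-2.2410]
Step 11: x=[6.0235] v=[-2.1549]
Step 12: x=[5.5220] v=[-2.0060]
Step 13: x=[5.0724] v=[-1.7986]
Step 14: x=[4.6877] v=[-1.5387]
Step 15: x=[4.3792] v=[-1.2339]
Step 16: x=[4.1559] v=[-0.8932]
Step 17: x=[4.0243] v=[-0.5264]
Step 18: x=[3.9883] v=[-0.1442]
Step 19: x=[4.0489] v=[0.2422]
First v>=0 after going negative at step 19, time=4.7500

Answer: 4.7500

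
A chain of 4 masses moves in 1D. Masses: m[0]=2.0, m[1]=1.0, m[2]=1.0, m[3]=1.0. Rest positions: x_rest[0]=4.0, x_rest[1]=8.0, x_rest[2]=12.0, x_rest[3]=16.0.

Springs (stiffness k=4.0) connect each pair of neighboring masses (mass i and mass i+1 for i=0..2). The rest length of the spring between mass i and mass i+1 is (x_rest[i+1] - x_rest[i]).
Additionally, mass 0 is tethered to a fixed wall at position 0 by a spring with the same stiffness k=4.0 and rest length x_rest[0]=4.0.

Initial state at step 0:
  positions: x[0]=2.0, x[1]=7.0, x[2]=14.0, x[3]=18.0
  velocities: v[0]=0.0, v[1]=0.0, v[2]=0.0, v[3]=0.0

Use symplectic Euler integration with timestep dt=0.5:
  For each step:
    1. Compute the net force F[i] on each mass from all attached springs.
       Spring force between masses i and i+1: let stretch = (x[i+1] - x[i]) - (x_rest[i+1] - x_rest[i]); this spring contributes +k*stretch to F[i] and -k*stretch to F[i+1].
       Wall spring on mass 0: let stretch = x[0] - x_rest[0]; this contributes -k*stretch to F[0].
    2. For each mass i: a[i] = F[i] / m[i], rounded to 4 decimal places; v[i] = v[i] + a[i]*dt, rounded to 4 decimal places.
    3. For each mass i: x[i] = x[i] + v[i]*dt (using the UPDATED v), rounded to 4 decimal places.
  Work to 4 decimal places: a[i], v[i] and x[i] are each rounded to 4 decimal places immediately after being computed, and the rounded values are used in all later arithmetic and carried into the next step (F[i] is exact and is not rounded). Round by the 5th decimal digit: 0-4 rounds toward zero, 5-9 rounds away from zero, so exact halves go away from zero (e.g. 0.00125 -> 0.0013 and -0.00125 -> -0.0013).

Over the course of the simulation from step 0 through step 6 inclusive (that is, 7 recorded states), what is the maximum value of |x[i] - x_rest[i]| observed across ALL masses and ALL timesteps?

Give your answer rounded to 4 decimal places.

Step 0: x=[2.0000 7.0000 14.0000 18.0000] v=[0.0000 0.0000 0.0000 0.0000]
Step 1: x=[3.5000 9.0000 11.0000 18.0000] v=[3.0000 4.0000 -6.0000 0.0000]
Step 2: x=[6.0000 7.5000 13.0000 15.0000] v=[5.0000 -3.0000 4.0000 -6.0000]
Step 3: x=[6.2500 10.0000 11.5000 14.0000] v=[0.5000 5.0000 -3.0000 -2.0000]
Step 4: x=[5.2500 10.2500 11.0000 14.5000] v=[-2.0000 0.5000 -1.0000 1.0000]
Step 5: x=[4.1250 6.2500 13.2500 15.5000] v=[-2.2500 -8.0000 4.5000 2.0000]
Step 6: x=[2.0000 7.1250 10.7500 18.2500] v=[-4.2500 1.7500 -5.0000 5.5000]
Max displacement = 2.2500

Answer: 2.2500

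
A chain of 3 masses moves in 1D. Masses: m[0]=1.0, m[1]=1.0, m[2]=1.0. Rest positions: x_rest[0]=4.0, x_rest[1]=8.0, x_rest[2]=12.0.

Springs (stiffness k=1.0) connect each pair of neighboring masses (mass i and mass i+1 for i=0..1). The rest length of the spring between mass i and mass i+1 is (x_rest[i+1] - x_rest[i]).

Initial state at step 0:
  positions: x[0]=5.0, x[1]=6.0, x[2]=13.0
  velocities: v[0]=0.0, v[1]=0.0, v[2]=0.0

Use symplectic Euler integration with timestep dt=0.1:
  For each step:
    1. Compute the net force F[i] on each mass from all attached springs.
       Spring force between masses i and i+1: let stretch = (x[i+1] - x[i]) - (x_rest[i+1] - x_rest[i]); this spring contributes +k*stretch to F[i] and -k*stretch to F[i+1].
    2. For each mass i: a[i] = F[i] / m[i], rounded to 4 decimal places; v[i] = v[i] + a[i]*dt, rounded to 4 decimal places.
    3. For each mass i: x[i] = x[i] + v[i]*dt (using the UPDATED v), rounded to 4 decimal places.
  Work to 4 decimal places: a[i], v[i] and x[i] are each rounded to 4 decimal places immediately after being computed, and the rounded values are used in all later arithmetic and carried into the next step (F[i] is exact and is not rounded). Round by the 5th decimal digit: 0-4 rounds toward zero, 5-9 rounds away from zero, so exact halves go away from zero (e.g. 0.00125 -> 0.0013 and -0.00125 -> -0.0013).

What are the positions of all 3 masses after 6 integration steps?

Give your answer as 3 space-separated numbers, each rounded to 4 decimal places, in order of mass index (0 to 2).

Step 0: x=[5.0000 6.0000 13.0000] v=[0.0000 0.0000 0.0000]
Step 1: x=[4.9700 6.0600 12.9700] v=[-0.3000 0.6000 -0.3000]
Step 2: x=[4.9109 6.1782 12.9109] v=[-0.5910 1.1820 -0.5910]
Step 3: x=[4.8245 6.3511 12.8245] v=[-0.8643 1.7285 -0.8643]
Step 4: x=[4.7133 6.5734 12.7133] v=[-1.1116 2.2232 -1.1116]
Step 5: x=[4.5807 6.8385 12.5807] v=[-1.3256 2.6512 -1.3256]
Step 6: x=[4.4307 7.1385 12.4307] v=[-1.4998 2.9996 -1.4998]

Answer: 4.4307 7.1385 12.4307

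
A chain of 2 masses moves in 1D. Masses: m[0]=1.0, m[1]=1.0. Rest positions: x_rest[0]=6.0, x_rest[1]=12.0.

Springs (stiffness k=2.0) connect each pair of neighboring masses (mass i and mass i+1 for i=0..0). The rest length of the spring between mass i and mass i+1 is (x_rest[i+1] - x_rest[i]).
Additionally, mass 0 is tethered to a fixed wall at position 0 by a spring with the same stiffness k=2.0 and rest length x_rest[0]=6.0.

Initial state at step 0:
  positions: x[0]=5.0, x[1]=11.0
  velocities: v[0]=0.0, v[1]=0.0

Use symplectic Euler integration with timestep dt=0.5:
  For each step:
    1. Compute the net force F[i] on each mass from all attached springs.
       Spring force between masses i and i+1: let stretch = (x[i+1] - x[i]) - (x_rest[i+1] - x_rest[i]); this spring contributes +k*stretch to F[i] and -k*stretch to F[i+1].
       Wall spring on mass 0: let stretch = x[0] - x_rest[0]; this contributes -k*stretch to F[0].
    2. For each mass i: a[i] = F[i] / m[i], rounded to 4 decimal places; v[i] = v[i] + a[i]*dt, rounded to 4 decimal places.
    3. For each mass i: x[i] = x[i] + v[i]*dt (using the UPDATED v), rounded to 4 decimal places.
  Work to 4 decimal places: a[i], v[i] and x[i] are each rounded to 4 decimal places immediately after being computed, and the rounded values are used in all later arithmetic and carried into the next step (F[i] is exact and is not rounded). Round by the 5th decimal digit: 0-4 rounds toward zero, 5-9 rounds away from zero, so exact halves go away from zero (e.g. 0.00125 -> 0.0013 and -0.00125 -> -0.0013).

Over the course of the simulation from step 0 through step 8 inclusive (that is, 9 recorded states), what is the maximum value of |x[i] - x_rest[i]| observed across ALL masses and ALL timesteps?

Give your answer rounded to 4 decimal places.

Step 0: x=[5.0000 11.0000] v=[0.0000 0.0000]
Step 1: x=[5.5000 11.0000] v=[1.0000 0.0000]
Step 2: x=[6.0000 11.2500] v=[1.0000 0.5000]
Step 3: x=[6.1250 11.8750] v=[0.2500 1.2500]
Step 4: x=[6.0625 12.6250] v=[-0.1250 1.5000]
Step 5: x=[6.2500 13.0938] v=[0.3750 0.9375]
Step 6: x=[6.7344 13.1407] v=[0.9688 0.0937]
Step 7: x=[7.0548 12.9844] v=[0.6407 -0.3126]
Step 8: x=[6.8126 12.8633] v=[-0.4845 -0.2422]
Max displacement = 1.1407

Answer: 1.1407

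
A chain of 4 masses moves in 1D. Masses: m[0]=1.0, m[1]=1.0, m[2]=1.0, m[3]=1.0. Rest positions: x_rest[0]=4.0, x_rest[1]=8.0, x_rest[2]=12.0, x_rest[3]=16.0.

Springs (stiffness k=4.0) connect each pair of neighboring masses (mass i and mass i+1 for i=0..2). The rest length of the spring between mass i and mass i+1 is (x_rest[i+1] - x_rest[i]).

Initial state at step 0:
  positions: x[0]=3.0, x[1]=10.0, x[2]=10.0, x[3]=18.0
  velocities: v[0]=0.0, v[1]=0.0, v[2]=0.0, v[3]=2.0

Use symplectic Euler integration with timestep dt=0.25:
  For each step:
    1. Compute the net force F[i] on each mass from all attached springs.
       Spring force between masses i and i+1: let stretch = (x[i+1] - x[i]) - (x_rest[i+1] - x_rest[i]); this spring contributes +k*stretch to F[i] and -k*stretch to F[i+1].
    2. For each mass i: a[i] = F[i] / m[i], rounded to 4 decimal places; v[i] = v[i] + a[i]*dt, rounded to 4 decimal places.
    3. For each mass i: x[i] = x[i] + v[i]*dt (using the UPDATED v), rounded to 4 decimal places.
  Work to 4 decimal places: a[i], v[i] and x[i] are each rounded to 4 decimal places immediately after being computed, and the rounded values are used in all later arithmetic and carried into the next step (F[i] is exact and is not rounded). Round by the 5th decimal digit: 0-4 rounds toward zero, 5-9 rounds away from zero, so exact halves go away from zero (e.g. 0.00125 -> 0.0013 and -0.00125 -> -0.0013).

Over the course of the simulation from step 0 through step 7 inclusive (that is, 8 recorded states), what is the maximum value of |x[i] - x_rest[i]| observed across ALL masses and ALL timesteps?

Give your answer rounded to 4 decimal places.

Answer: 3.6670

Derivation:
Step 0: x=[3.0000 10.0000 10.0000 18.0000] v=[0.0000 0.0000 0.0000 2.0000]
Step 1: x=[3.7500 8.2500 12.0000 17.5000] v=[3.0000 -7.0000 8.0000 -2.0000]
Step 2: x=[4.6250 6.3125 14.4375 16.6250] v=[3.5000 -7.7500 9.7500 -3.5000]
Step 3: x=[4.9219 5.9844 15.3906 16.2031] v=[1.1875 -1.3125 3.8125 -1.6875]
Step 4: x=[4.4844 7.7422 14.1953 16.5781] v=[-1.7500 7.0312 -4.7812 1.5000]
Step 5: x=[3.8614 10.2988 11.9824 17.3574] v=[-2.4922 10.2265 -8.8515 3.1172]
Step 6: x=[3.8477 11.6670 10.6924 17.7930] v=[-0.0548 5.4727 -5.1601 1.7422]
Step 7: x=[4.7888 10.8367 11.4212 17.4534] v=[3.7645 -3.3212 2.9151 -1.3584]
Max displacement = 3.6670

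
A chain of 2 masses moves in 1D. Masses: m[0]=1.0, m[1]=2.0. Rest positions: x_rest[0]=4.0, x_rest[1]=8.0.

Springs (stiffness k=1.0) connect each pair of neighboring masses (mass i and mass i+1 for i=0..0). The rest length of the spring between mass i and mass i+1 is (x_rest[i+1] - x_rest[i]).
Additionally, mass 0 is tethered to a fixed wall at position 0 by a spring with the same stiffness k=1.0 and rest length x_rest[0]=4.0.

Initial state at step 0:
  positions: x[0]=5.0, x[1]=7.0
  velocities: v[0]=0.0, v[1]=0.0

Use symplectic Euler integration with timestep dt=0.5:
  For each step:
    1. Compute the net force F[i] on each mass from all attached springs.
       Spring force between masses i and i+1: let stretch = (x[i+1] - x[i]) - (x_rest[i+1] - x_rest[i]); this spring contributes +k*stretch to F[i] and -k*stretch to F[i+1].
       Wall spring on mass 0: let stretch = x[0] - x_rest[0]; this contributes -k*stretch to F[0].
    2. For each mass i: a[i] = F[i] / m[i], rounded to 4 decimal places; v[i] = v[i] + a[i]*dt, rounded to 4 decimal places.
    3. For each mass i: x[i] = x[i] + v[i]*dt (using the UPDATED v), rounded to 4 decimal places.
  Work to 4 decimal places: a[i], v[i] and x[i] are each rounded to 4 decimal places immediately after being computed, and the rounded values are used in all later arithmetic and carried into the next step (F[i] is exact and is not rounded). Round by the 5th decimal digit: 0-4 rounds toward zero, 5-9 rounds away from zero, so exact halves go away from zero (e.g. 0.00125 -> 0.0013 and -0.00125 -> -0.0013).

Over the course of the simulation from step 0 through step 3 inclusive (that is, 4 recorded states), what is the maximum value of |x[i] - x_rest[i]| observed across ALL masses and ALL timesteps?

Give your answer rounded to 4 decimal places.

Answer: 1.5625

Derivation:
Step 0: x=[5.0000 7.0000] v=[0.0000 0.0000]
Step 1: x=[4.2500 7.2500] v=[-1.5000 0.5000]
Step 2: x=[3.1875 7.6250] v=[-2.1250 0.7500]
Step 3: x=[2.4375 7.9453] v=[-1.5000 0.6406]
Max displacement = 1.5625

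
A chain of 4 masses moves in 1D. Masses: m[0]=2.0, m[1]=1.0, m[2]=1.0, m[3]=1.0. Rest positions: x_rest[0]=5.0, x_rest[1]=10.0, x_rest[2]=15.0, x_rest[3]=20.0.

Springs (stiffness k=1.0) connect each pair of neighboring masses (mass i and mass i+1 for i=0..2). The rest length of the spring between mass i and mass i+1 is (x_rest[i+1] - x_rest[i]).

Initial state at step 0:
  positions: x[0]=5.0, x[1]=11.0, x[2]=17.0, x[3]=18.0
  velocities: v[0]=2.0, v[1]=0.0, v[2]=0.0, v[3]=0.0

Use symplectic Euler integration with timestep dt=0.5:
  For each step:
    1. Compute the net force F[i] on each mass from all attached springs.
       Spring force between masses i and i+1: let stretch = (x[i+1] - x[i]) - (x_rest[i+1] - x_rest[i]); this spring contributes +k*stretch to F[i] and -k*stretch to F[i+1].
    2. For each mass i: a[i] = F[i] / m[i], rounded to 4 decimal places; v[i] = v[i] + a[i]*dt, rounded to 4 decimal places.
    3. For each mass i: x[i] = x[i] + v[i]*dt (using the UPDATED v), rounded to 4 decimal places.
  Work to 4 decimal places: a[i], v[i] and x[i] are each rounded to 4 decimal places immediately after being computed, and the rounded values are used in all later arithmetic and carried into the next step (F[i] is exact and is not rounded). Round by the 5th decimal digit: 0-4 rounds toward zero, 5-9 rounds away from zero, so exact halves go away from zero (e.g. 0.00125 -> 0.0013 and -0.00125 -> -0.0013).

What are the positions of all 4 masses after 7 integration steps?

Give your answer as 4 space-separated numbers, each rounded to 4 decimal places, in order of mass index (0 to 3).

Step 0: x=[5.0000 11.0000 17.0000 18.0000] v=[2.0000 0.0000 0.0000 0.0000]
Step 1: x=[6.1250 11.0000 15.7500 19.0000] v=[2.2500 0.0000 -2.5000 2.0000]
Step 2: x=[7.2344 10.9688 14.1250 20.4375] v=[2.2188 -0.0625 -3.2500 2.8750]
Step 3: x=[8.1856 10.7930 13.2891 21.5469] v=[1.9024 -0.3516 -1.6719 2.2188]
Step 4: x=[8.8378 10.5894 13.8936 21.8419] v=[1.3043 -0.4073 1.2090 0.5899]
Step 5: x=[9.0839 10.7739 15.6592 21.3998] v=[0.4922 0.3690 3.5311 -0.8843]
Step 6: x=[8.9163 11.7573 17.6386 20.7725] v=[-0.3353 1.9667 3.9588 -1.2546]
Step 7: x=[8.4788 13.5008 18.9312 20.6117] v=[-0.8751 3.4869 2.5851 -0.3216]

Answer: 8.4788 13.5008 18.9312 20.6117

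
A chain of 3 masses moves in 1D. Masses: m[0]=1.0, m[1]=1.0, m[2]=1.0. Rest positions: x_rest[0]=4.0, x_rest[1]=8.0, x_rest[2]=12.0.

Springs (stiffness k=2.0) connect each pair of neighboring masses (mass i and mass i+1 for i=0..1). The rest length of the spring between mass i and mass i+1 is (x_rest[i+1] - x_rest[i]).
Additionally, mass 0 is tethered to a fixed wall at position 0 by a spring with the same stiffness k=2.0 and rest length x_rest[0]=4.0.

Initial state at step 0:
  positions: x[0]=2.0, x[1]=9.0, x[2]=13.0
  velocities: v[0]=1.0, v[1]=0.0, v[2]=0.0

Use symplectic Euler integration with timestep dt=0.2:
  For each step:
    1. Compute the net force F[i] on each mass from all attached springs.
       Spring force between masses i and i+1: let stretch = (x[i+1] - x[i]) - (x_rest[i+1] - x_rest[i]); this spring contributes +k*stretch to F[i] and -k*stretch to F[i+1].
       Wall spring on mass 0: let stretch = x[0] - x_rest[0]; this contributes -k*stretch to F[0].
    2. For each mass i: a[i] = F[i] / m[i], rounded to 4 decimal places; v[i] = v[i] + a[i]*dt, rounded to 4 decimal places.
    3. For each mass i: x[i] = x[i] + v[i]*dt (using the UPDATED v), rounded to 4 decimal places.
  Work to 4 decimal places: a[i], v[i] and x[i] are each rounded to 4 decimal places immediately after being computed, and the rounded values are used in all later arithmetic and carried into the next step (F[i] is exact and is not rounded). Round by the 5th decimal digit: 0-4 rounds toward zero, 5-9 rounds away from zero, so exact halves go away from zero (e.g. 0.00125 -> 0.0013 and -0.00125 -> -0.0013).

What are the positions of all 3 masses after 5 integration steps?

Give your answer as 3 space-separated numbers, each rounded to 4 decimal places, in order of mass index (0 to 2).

Answer: 6.0615 7.5882 12.5330

Derivation:
Step 0: x=[2.0000 9.0000 13.0000] v=[1.0000 0.0000 0.0000]
Step 1: x=[2.6000 8.7600 13.0000] v=[3.0000 -1.2000 0.0000]
Step 2: x=[3.4848 8.3664 12.9808] v=[4.4240 -1.9680 -0.0960]
Step 3: x=[4.4813 7.9514 12.9124] v=[4.9827 -2.0749 -0.3418]
Step 4: x=[5.3969 7.6557 12.7672] v=[4.5782 -1.4785 -0.7262]
Step 5: x=[6.0615 7.5882 12.5330] v=[3.3230 -0.3374 -1.1708]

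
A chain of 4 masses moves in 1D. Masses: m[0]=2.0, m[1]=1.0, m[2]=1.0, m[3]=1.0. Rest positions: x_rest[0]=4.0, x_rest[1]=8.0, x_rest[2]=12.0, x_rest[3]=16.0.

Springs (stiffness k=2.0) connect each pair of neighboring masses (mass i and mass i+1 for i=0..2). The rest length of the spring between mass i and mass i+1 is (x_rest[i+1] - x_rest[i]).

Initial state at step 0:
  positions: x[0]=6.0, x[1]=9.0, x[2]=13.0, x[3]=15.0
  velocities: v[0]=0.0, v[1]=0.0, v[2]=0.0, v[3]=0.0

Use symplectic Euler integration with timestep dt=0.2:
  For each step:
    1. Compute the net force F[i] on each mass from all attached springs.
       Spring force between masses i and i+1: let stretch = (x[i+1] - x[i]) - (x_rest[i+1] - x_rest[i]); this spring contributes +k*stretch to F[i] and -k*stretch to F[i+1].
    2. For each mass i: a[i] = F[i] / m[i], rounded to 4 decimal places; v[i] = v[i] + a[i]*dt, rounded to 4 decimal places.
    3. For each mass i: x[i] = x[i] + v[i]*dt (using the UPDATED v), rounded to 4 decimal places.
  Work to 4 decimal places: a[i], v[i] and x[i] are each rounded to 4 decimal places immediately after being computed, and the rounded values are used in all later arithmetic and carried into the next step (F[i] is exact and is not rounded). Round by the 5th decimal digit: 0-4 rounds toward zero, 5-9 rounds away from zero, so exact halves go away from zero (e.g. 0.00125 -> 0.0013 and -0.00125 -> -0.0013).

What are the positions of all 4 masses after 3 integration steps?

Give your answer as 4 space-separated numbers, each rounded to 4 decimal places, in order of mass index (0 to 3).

Step 0: x=[6.0000 9.0000 13.0000 15.0000] v=[0.0000 0.0000 0.0000 0.0000]
Step 1: x=[5.9600 9.0800 12.8400 15.1600] v=[-0.2000 0.4000 -0.8000 0.8000]
Step 2: x=[5.8848 9.2112 12.5648 15.4544] v=[-0.3760 0.6560 -1.3760 1.4720]
Step 3: x=[5.7827 9.3446 12.2525 15.8376] v=[-0.5107 0.6669 -1.5616 1.9162]

Answer: 5.7827 9.3446 12.2525 15.8376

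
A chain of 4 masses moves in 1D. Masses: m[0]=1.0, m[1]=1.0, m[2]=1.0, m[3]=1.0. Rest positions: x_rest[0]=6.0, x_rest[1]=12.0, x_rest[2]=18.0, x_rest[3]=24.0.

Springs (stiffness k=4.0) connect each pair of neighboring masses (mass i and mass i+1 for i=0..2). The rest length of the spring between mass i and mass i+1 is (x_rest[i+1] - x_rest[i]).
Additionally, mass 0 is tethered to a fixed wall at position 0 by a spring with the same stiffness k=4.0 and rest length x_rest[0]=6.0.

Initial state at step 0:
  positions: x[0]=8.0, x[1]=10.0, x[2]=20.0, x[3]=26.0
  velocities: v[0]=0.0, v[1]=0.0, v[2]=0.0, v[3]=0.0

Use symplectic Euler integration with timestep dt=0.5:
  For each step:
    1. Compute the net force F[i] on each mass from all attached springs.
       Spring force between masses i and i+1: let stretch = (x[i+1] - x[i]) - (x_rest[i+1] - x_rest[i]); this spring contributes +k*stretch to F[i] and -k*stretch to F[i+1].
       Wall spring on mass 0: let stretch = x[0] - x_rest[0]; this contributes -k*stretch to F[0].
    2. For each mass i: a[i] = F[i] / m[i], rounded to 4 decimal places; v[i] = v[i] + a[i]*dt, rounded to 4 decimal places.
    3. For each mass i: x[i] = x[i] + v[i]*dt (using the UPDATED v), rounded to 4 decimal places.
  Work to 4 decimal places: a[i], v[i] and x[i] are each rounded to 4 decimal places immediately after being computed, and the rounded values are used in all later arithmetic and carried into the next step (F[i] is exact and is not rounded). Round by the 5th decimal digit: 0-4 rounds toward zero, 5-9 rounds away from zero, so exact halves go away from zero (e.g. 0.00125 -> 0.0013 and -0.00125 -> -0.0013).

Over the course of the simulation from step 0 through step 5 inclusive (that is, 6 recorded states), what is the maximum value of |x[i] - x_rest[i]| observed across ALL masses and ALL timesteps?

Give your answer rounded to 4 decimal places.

Step 0: x=[8.0000 10.0000 20.0000 26.0000] v=[0.0000 0.0000 0.0000 0.0000]
Step 1: x=[2.0000 18.0000 16.0000 26.0000] v=[-12.0000 16.0000 -8.0000 0.0000]
Step 2: x=[10.0000 8.0000 24.0000 22.0000] v=[16.0000 -20.0000 16.0000 -8.0000]
Step 3: x=[6.0000 16.0000 14.0000 26.0000] v=[-8.0000 16.0000 -20.0000 8.0000]
Step 4: x=[6.0000 12.0000 18.0000 24.0000] v=[0.0000 -8.0000 8.0000 -4.0000]
Step 5: x=[6.0000 8.0000 22.0000 22.0000] v=[0.0000 -8.0000 8.0000 -4.0000]
Max displacement = 6.0000

Answer: 6.0000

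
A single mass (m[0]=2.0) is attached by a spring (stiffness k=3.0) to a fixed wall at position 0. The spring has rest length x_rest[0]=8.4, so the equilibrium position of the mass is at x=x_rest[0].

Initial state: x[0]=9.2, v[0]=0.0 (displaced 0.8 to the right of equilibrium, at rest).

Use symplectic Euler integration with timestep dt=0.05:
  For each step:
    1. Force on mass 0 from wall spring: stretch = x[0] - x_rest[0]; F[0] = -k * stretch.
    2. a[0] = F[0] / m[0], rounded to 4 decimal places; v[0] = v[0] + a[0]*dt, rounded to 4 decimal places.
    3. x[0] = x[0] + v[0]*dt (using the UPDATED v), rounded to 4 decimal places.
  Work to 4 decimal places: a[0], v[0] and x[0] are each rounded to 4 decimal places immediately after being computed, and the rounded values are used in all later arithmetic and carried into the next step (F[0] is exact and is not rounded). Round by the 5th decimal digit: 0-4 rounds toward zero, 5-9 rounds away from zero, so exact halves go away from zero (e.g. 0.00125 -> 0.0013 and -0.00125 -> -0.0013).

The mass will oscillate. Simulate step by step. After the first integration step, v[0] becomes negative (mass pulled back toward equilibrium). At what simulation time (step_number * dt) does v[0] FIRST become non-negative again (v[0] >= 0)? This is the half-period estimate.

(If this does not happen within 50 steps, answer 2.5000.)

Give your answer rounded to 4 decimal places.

Step 0: x=[9.2000] v=[0.0000]
Step 1: x=[9.1970] v=[-0.0600]
Step 2: x=[9.1910] v=[-0.1198]
Step 3: x=[9.1820] v=[-0.1791]
Step 4: x=[9.1701] v=[-0.2378]
Step 5: x=[9.1553] v=[-0.2956]
Step 6: x=[9.1377] v=[-0.3523]
Step 7: x=[9.1173] v=[-0.4076]
Step 8: x=[9.0942] v=[-0.4614]
Step 9: x=[9.0685] v=[-0.5135]
Step 10: x=[9.0403] v=[-0.5636]
Step 11: x=[9.0097] v=[-0.6116]
Step 12: x=[8.9768] v=[-0.6573]
Step 13: x=[8.9418] v=[-0.7006]
Step 14: x=[8.9047] v=[-0.7412]
Step 15: x=[8.8657] v=[-0.7791]
Step 16: x=[8.8250] v=[-0.8140]
Step 17: x=[8.7827] v=[-0.8459]
Step 18: x=[8.7390] v=[-0.8746]
Step 19: x=[8.6940] v=[-0.9000]
Step 20: x=[8.6479] v=[-0.9221]
Step 21: x=[8.6009] v=[-0.9407]
Step 22: x=[8.5531] v=[-0.9558]
Step 23: x=[8.5047] v=[-0.9673]
Step 24: x=[8.4559] v=[-0.9752]
Step 25: x=[8.4069] v=[-0.9794]
Step 26: x=[8.3579] v=[-0.9799]
Step 27: x=[8.3091] v=[-0.9767]
Step 28: x=[8.2606] v=[-0.9699]
Step 29: x=[8.2126] v=[-0.9594]
Step 30: x=[8.1653] v=[-0.9453]
Step 31: x=[8.1189] v=[-0.9277]
Step 32: x=[8.0736] v=[-0.9066]
Step 33: x=[8.0295] v=[-0.8821]
Step 34: x=[7.9868] v=[-0.8543]
Step 35: x=[7.9456] v=[-0.8233]
Step 36: x=[7.9061] v=[-0.7892]
Step 37: x=[7.8685] v=[-0.7522]
Step 38: x=[7.8329] v=[-0.7123]
Step 39: x=[7.7994] v=[-0.6698]
Step 40: x=[7.7682] v=[-0.6248]
Step 41: x=[7.7393] v=[-0.5774]
Step 42: x=[7.7129] v=[-0.5278]
Step 43: x=[7.6891] v=[-0.4763]
Step 44: x=[7.6680] v=[-0.4230]
Step 45: x=[7.6496] v=[-0.3681]
Step 46: x=[7.6340] v=[-0.3118]
Step 47: x=[7.6213] v=[-0.2544]
Step 48: x=[7.6115] v=[-0.1960]
Step 49: x=[7.6047] v=[-0.1369]
Step 50: x=[7.6008] v=[-0.0773]
v[0] did not become non-negative within 50 steps; using fallback time=2.5000

Answer: 2.5000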